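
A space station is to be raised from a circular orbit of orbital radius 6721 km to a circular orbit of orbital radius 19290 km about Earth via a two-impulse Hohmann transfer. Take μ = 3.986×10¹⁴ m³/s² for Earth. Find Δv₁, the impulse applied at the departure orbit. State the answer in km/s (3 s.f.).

Δv ≈ 1.68 km/s

r₁ = 6721 km = 6.721×10⁶ m.
r₂ = 19290 km = 1.929×10⁷ m.
Transfer ellipse a_t = (r₁ + r₂)/2 = 1.301×10⁷ m.
At r₁: circular v_c1 = √(μ/r₁) = 7701 m/s; transfer-perigee v_p = √[μ(2/r₁ − 1/a_t)] = 9379 m/s.
Δv₁ = v_p − v_c1 = 1678 m/s.
= 1.678 km/s.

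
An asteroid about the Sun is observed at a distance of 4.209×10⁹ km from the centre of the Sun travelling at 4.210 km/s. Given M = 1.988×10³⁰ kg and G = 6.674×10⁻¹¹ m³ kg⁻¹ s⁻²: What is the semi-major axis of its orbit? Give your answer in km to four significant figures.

a ≈ 2.928×10⁹ km

μ = GM = 6.674×10⁻¹¹ × 1.988×10³⁰ = 1.327×10²⁰ m³/s².
r = 4.209×10¹² m.
Specific orbital energy ε = v²/2 − μ/r = (4210)²/2 − 1.327×10²⁰/4.209×10¹² = -2.266×10⁷ J/kg.
Since ε = −μ/(2a), a = −μ/(2ε) = 2.928×10¹² m = 2.9275×10⁹ km.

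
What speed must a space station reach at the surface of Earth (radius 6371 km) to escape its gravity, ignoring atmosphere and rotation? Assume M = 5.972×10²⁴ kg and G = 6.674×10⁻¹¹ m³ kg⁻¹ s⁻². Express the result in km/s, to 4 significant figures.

v_esc ≈ 11.19 km/s

μ = GM = 6.674×10⁻¹¹ × 5.972×10²⁴ = 3.986×10¹⁴ m³/s².
r = R = 6.371×10⁶ m.
Escape speed v_esc = √(2μ/r) = √(2 × 3.986×10¹⁴ / 6.371×10⁶) = √(1.251×10⁸) = 11190 m/s.
= 11.19 km/s.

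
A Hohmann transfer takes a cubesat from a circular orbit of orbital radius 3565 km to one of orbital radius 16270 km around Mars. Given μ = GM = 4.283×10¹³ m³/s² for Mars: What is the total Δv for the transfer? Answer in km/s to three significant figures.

Δv_total ≈ 1.62 km/s

r₁ = 3565 km = 3.565×10⁶ m.
r₂ = 16270 km = 1.627×10⁷ m.
Transfer ellipse a_t = (r₁ + r₂)/2 = 9.918×10⁶ m.
At r₁: circular v_c1 = √(μ/r₁) = 3466 m/s; transfer-periapsis v_p = √[μ(2/r₁ − 1/a_t)] = 4440 m/s.
Δv₁ = v_p − v_c1 = 973.4 m/s.
At r₂: circular v_c2 = √(μ/r₂) = 1622 m/s; transfer-apoapsis v_a = √[μ(2/r₂ − 1/a_t)] = 972.8 m/s.
Δv₂ = v_c2 − v_a = 649.7 m/s.
Total Δv = Δv₁ + Δv₂ = 1623 m/s = 1.623 km/s.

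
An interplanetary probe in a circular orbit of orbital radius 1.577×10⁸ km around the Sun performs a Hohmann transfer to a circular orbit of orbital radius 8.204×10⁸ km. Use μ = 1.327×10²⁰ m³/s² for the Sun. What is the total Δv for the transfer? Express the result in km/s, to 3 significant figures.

r₁ = 1.577×10⁸ km = 1.577×10¹¹ m.
r₂ = 8.204×10⁸ km = 8.204×10¹¹ m.
Transfer ellipse a_t = (r₁ + r₂)/2 = 4.890×10¹¹ m.
At r₁: circular v_c1 = √(μ/r₁) = 29010 m/s; transfer-perihelion v_p = √[μ(2/r₁ − 1/a_t)] = 37570 m/s.
Δv₁ = v_p − v_c1 = 8563 m/s.
At r₂: circular v_c2 = √(μ/r₂) = 12720 m/s; transfer-aphelion v_a = √[μ(2/r₂ − 1/a_t)] = 7222 m/s.
Δv₂ = v_c2 − v_a = 5496 m/s.
Total Δv = Δv₁ + Δv₂ = 14060 m/s = 14.06 km/s.

Δv_total ≈ 14.1 km/s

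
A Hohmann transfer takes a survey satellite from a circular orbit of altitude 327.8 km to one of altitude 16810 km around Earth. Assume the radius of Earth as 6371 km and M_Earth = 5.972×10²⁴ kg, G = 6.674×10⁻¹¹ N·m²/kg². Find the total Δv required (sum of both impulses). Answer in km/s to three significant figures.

μ = GM = 6.674×10⁻¹¹ × 5.972×10²⁴ = 3.986×10¹⁴ m³/s².
r₁ = 6371 + 327.8 = 6698.8 km = 6.6988×10⁶ m.
r₂ = 6371 + 16810 = 23181 km = 2.3181×10⁷ m.
Transfer ellipse a_t = (r₁ + r₂)/2 = 1.494×10⁷ m.
At r₁: circular v_c1 = √(μ/r₁) = 7714 m/s; transfer-perigee v_p = √[μ(2/r₁ − 1/a_t)] = 9608 m/s.
Δv₁ = v_p − v_c1 = 1895 m/s.
At r₂: circular v_c2 = √(μ/r₂) = 4147 m/s; transfer-apogee v_a = √[μ(2/r₂ − 1/a_t)] = 2777 m/s.
Δv₂ = v_c2 − v_a = 1370 m/s.
Total Δv = Δv₁ + Δv₂ = 3265 m/s = 3.265 km/s.

Δv_total ≈ 3.26 km/s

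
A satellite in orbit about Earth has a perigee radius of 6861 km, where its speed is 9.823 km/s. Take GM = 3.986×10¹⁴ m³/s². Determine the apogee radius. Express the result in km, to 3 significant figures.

r_p = 6.861×10⁶ m.
Specific energy ε = v²/2 − μ/r = -9.851×10⁶ J/kg, so a = −μ/(2ε) = 2.023×10⁷ m.
The apsides satisfy r_p + r_a = 2a, so the apogee radius is 2a − r_p = 3.360×10⁷ m = 33603 km.

apogee radius ≈ 33600 km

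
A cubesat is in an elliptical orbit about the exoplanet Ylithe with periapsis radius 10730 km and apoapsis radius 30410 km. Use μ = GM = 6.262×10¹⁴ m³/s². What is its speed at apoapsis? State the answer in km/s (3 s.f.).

Semi-major axis a = (r_p + r_a)/2 = 20570 km = 2.057×10⁷ m.
Vis-viva: v² = μ(2/r − 1/a) = 6.262×10¹⁴ × (6.577×10⁻⁸ − 4.861×10⁻⁸) = 1.074×10⁷ m²/s².
v = 3277 m/s = 3.277 km/s.

v ≈ 3.28 km/s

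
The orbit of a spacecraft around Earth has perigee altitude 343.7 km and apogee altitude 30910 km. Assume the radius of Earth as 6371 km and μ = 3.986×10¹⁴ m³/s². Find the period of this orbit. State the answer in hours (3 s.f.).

T ≈ 9.02 hours

r_p = 6371 + 343.7 = 6714.7 km = 6.7147×10⁶ m.
r_a = 6371 + 30910 = 37281 km = 3.7281×10⁷ m.
Semi-major axis a = (r_p + r_a)/2 = (6714.7 + 37281)/2 = 21998 km = 2.200×10⁷ m.
By Kepler's third law T = 2π√(a³/μ) = 2π × 5.168×10³ = 3.247×10⁴ s.
= 9.019 hours.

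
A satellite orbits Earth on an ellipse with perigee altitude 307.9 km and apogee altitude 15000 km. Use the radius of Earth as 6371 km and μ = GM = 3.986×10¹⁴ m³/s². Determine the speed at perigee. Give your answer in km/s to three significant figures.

r_p = 6371 + 307.9 = 6678.9 km = 6.6789×10⁶ m.
r_a = 6371 + 15000 = 21371 km = 2.1371×10⁷ m.
Semi-major axis a = (r_p + r_a)/2 = 14025 km = 1.402×10⁷ m.
Vis-viva: v² = μ(2/r − 1/a) = 3.986×10¹⁴ × (2.995×10⁻⁷ − 7.130×10⁻⁸) = 9.094×10⁷ m²/s².
v = 9536 m/s = 9.536 km/s.

v ≈ 9.54 km/s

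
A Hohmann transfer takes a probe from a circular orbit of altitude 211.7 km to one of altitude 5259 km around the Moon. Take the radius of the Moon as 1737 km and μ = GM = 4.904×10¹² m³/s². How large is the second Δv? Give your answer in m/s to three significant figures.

r₁ = 1737 + 211.7 = 1948.7 km = 1.9487×10⁶ m.
r₂ = 1737 + 5259 = 6996.0 km = 6.9960×10⁶ m.
Transfer ellipse a_t = (r₁ + r₂)/2 = 4.472×10⁶ m.
At r₁: circular v_c1 = √(μ/r₁) = 1586 m/s; transfer-perilune v_p = √[μ(2/r₁ − 1/a_t)] = 1984 m/s.
At r₂: circular v_c2 = √(μ/r₂) = 837.2 m/s; transfer-apolune v_a = √[μ(2/r₂ − 1/a_t)] = 552.7 m/s.
Δv₂ = v_c2 − v_a = 284.6 m/s.

Δv ≈ 285 m/s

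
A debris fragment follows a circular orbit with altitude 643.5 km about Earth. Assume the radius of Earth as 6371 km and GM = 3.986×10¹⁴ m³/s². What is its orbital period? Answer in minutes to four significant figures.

r = 6371 + 643.5 = 7014.5 km = 7.0145×10⁶ m.
Kepler's third law: T = 2π√(r³/μ) = 2π√((7.014×10⁶)³ / 3.986×10¹⁴).
r³/μ = 8.659×10⁵ s², so T = 2π × 9.305×10² = 5.847×10³ s.
Converting: 5.847×10³ s ÷ 60.00 = 97.44 minutes.

T ≈ 97.44 minutes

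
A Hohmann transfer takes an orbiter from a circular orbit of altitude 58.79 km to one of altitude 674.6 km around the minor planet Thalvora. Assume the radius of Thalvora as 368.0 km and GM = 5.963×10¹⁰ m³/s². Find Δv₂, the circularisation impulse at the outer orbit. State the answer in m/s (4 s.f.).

r₁ = 368.0 + 58.79 = 426.79 km = 4.2679×10⁵ m.
r₂ = 368.0 + 674.6 = 1042.6 km = 1.0426×10⁶ m.
Transfer ellipse a_t = (r₁ + r₂)/2 = 7.347×10⁵ m.
At r₁: circular v_c1 = √(μ/r₁) = 373.8 m/s; transfer-periapsis v_p = √[μ(2/r₁ − 1/a_t)] = 445.3 m/s.
At r₂: circular v_c2 = √(μ/r₂) = 239.2 m/s; transfer-apoapsis v_a = √[μ(2/r₂ − 1/a_t)] = 182.3 m/s.
Δv₂ = v_c2 − v_a = 56.88 m/s.

Δv ≈ 56.88 m/s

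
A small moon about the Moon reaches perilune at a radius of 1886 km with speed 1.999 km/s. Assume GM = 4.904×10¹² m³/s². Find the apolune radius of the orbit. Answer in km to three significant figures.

apolune radius ≈ 6260 km

r_p = 1.886×10⁶ m.
Specific energy ε = v²/2 − μ/r = -6.022×10⁵ J/kg, so a = −μ/(2ε) = 4.072×10⁶ m.
The apsides satisfy r_p + r_a = 2a, so the apolune radius is 2a − r_p = 6.257×10⁶ m = 6257.3 km.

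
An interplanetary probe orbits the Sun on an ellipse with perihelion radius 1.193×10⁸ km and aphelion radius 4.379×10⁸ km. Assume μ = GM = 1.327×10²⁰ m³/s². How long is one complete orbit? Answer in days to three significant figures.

T ≈ 928 days

Semi-major axis a = (r_p + r_a)/2 = (1.1930×10⁸ + 4.3790×10⁸)/2 = 2.7860×10⁸ km = 2.786×10¹¹ m.
By Kepler's third law T = 2π√(a³/μ) = 2π × 1.277×10⁷ = 8.021×10⁷ s.
= 928.3 days.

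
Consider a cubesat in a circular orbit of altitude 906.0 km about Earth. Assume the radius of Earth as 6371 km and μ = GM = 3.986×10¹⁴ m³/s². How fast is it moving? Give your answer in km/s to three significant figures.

r = 6371 + 906.0 = 7277.0 km = 7.2770×10⁶ m.
For a circular orbit v = √(μ/r) = √(3.986×10¹⁴ / 7.277×10⁶) = √(5.478×10⁷) = 7401 m/s.
That is 7.401 km/s.

v ≈ 7.40 km/s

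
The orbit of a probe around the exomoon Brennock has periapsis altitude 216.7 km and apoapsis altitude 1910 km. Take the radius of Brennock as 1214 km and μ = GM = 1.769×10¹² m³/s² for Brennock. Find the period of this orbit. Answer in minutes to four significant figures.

r_p = 1214 + 216.7 = 1430.7 km = 1.4307×10⁶ m.
r_a = 1214 + 1910 = 3124.0 km = 3.1240×10⁶ m.
Semi-major axis a = (r_p + r_a)/2 = (1430.7 + 3124.0)/2 = 2277.3 km = 2.277×10⁶ m.
By Kepler's third law T = 2π√(a³/μ) = 2π × 2.584×10³ = 1.624×10⁴ s.
= 270.6 minutes.

T ≈ 270.6 minutes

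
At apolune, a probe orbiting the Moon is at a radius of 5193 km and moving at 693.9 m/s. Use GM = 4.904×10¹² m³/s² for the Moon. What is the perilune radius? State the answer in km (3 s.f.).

perilune radius ≈ 1780 km

r_a = 5.193×10⁶ m.
Specific energy ε = v²/2 − μ/r = -7.036×10⁵ J/kg, so a = −μ/(2ε) = 3.485×10⁶ m.
The apsides satisfy r_p + r_a = 2a, so the perilune radius is 2a − r_a = 1.777×10⁶ m = 1776.9 km.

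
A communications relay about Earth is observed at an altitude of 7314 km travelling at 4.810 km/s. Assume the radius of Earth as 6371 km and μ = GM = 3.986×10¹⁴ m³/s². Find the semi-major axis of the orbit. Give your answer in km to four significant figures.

a ≈ 11350 km

r = 6371 + 7314 = 13685 km = 1.368×10⁷ m.
Specific orbital energy ε = v²/2 − μ/r = (4810)²/2 − 3.986×10¹⁴/1.368×10⁷ = -1.756×10⁷ J/kg.
Since ε = −μ/(2a), a = −μ/(2ε) = 1.135×10⁷ m = 11350 km.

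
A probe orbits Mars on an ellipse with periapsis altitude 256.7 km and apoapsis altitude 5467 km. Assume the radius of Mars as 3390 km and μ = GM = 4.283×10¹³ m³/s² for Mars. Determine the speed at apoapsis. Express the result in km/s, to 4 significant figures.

v ≈ 1.679 km/s

r_p = 3390 + 256.7 = 3646.7 km = 3.6467×10⁶ m.
r_a = 3390 + 5467 = 8857.0 km = 8.8570×10⁶ m.
Semi-major axis a = (r_p + r_a)/2 = 6251.9 km = 6.252×10⁶ m.
Vis-viva: v² = μ(2/r − 1/a) = 4.283×10¹³ × (2.258×10⁻⁷ − 1.600×10⁻⁷) = 2.821×10⁶ m²/s².
v = 1679 m/s = 1.679 km/s.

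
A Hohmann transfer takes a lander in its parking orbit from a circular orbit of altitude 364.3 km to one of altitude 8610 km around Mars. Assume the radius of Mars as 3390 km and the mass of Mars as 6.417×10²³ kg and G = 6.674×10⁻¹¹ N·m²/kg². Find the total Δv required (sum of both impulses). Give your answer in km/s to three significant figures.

Δv_total ≈ 1.38 km/s

μ = GM = 6.674×10⁻¹¹ × 6.417×10²³ = 4.283×10¹³ m³/s².
r₁ = 3390 + 364.3 = 3754.3 km = 3.7543×10⁶ m.
r₂ = 3390 + 8610 = 12000 km = 1.2000×10⁷ m.
Transfer ellipse a_t = (r₁ + r₂)/2 = 7.877×10⁶ m.
At r₁: circular v_c1 = √(μ/r₁) = 3377 m/s; transfer-periapsis v_p = √[μ(2/r₁ − 1/a_t)] = 4169 m/s.
Δv₁ = v_p − v_c1 = 791.2 m/s.
At r₂: circular v_c2 = √(μ/r₂) = 1889 m/s; transfer-apoapsis v_a = √[μ(2/r₂ − 1/a_t)] = 1304 m/s.
Δv₂ = v_c2 − v_a = 584.9 m/s.
Total Δv = Δv₁ + Δv₂ = 1376 m/s = 1.376 km/s.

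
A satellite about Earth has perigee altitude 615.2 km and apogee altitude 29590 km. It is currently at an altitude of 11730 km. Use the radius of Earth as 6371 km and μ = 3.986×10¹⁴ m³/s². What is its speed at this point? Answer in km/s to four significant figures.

r_p = 6371 + 615.2 = 6986.2 km = 6.9862×10⁶ m.
r_a = 6371 + 29590 = 35961 km = 3.5961×10⁷ m.
r = 6371 + 11730 = 18101 km = 1.810×10⁷ m.
Semi-major axis a = (r_p + r_a)/2 = 21474 km = 2.147×10⁷ m.
Vis-viva: v² = μ(2/r − 1/a) = 3.986×10¹⁴ × (1.105×10⁻⁷ − 4.657×10⁻⁸) = 2.548×10⁷ m²/s².
v = 5048 m/s = 5.048 km/s.

v ≈ 5.048 km/s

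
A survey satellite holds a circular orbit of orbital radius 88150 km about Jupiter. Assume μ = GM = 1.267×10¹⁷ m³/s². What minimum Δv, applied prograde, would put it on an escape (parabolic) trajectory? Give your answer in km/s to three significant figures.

Δv ≈ 15.7 km/s

r = 88150 km = 8.815×10⁷ m.
Circular speed v_c = √(μ/r) = 37910 m/s.
Escape speed v_esc = √(2μ/r) = √2 × v_c = 53620 m/s.
Δv = v_esc − v_c = 15700 m/s = 15.70 km/s.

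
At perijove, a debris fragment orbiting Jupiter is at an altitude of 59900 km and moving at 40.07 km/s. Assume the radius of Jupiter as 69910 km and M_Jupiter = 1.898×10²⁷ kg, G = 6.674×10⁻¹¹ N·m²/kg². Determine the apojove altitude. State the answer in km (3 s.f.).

μ = GM = 6.674×10⁻¹¹ × 1.898×10²⁷ = 1.267×10¹⁷ m³/s².
r_p = 69910 + 59900 = 1.2981×10⁵ km = 1.298×10⁸ m.
Specific energy ε = v²/2 − μ/r = -1.730×10⁸ J/kg, so a = −μ/(2ε) = 3.660×10⁸ m.
The apsides satisfy r_p + r_a = 2a, so the apojove radius is 2a − r_p = 6.023×10⁸ m = 6.0228×10⁵ km.
Apojove altitude = 6.0228×10⁵ − 69910 = 5.3237×10⁵ km.

apojove altitude ≈ 5.32×10⁵ km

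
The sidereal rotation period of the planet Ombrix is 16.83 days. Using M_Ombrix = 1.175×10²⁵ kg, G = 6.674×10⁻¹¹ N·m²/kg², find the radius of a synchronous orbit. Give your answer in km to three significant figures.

μ = GM = 6.674×10⁻¹¹ × 1.175×10²⁵ = 7.842×10¹⁴ m³/s².
T = 16.83 days = 1.454×10⁶ s.
A synchronous orbit has period T, so by Kepler's third law a = (μT²/4π²)^(1/3).
μT²/4π² = 7.842×10¹⁴ × (1.454×10⁶)² / 39.48 = 4.200×10²⁵ m³.
a = 3.476×10⁸ m = 3.4761×10⁵ km.

r_sync ≈ 3.48×10⁵ km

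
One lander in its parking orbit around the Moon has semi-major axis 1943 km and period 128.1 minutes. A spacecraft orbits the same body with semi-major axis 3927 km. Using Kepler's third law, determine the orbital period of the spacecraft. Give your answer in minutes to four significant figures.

Kepler's third law: T² ∝ a³, so T₂ = T₁ (a₂/a₁)^(3/2).
a₂/a₁ = 2.021, (a₂/a₁)^(3/2) = 2.873.
T₂ = 128.1 × 2.873 = 368.1 minutes.

T₂ ≈ 368.1 minutes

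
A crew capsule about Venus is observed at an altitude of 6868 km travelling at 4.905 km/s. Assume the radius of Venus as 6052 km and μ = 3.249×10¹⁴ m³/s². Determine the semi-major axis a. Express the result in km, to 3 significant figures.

a ≈ 12400 km

r = 6052 + 6868 = 12920 km = 1.292×10⁷ m.
Vis-viva rearranged: 1/a = 2/r − v²/μ = 1.548×10⁻⁷ − 7.405×10⁻⁸ = 8.075×10⁻⁸ m⁻¹.
a = 1.238×10⁷ m = 12384 km.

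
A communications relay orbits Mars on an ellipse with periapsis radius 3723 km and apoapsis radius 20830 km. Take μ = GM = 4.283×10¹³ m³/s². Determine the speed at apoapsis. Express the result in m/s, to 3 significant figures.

v ≈ 790 m/s

Semi-major axis a = (r_p + r_a)/2 = 12276 km = 1.228×10⁷ m.
Vis-viva: v² = μ(2/r − 1/a) = 4.283×10¹³ × (9.602×10⁻⁸ − 8.146×10⁻⁸) = 6.236×10⁵ m²/s².
v = 789.7 m/s.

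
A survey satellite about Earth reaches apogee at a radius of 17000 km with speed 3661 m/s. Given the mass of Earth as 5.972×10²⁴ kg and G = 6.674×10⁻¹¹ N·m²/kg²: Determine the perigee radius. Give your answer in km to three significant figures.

μ = GM = 6.674×10⁻¹¹ × 5.972×10²⁴ = 3.986×10¹⁴ m³/s².
r_a = 1.700×10⁷ m.
Specific energy ε = v²/2 − μ/r = -1.674×10⁷ J/kg, so a = −μ/(2ε) = 1.190×10⁷ m.
The apsides satisfy r_p + r_a = 2a, so the perigee radius is 2a − r_a = 6.804×10⁶ m = 6804.0 km.

perigee radius ≈ 6800 km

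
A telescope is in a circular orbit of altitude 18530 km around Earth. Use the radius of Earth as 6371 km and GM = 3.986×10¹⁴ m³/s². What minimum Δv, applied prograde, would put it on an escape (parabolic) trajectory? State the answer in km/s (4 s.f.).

Δv ≈ 1.657 km/s

r = 6371 + 18530 = 24901 km = 2.4901×10⁷ m.
Circular speed v_c = √(μ/r) = 4001 m/s.
Escape speed v_esc = √(2μ/r) = √2 × v_c = 5658 m/s.
Δv = v_esc − v_c = 1657 m/s = 1.657 km/s.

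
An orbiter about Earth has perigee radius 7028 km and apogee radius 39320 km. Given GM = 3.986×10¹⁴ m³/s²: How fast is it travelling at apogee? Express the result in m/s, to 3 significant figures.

v ≈ 1750 m/s

Semi-major axis a = (r_p + r_a)/2 = 23174 km = 2.317×10⁷ m.
Vis-viva: v² = μ(2/r − 1/a) = 3.986×10¹⁴ × (5.086×10⁻⁸ − 4.315×10⁻⁸) = 3.074×10⁶ m²/s².
v = 1753 m/s.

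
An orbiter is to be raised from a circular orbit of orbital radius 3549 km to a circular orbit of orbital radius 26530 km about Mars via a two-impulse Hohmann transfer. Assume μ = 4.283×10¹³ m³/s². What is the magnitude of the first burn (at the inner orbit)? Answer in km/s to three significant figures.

Δv ≈ 1.14 km/s

r₁ = 3549 km = 3.549×10⁶ m.
r₂ = 26530 km = 2.653×10⁷ m.
Transfer ellipse a_t = (r₁ + r₂)/2 = 1.504×10⁷ m.
At r₁: circular v_c1 = √(μ/r₁) = 3474 m/s; transfer-periapsis v_p = √[μ(2/r₁ − 1/a_t)] = 4614 m/s.
Δv₁ = v_p − v_c1 = 1140 m/s.
= 1.140 km/s.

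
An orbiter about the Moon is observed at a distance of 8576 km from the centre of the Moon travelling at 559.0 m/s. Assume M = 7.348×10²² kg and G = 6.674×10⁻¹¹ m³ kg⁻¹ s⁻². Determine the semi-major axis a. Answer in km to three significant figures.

a ≈ 5900 km

μ = GM = 6.674×10⁻¹¹ × 7.348×10²² = 4.904×10¹² m³/s².
r = 8.576×10⁶ m.
Specific orbital energy ε = v²/2 − μ/r = (559.0)²/2 − 4.904×10¹²/8.576×10⁶ = -4.156×10⁵ J/kg.
Since ε = −μ/(2a), a = −μ/(2ε) = 5.900×10⁶ m = 5900.1 km.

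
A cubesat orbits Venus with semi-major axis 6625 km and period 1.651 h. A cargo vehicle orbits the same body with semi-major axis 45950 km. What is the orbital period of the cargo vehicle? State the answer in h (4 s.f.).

Kepler's third law: T² ∝ a³, so T₂ = T₁ (a₂/a₁)^(3/2).
a₂/a₁ = 6.936, (a₂/a₁)^(3/2) = 18.27.
T₂ = 1.651 × 18.27 = 30.16 h.

T₂ ≈ 30.16 h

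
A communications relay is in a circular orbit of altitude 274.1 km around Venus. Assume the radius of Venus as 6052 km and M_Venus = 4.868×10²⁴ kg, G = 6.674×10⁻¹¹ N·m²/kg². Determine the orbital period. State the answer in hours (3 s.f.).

T ≈ 1.54 hours

μ = GM = 6.674×10⁻¹¹ × 4.868×10²⁴ = 3.249×10¹⁴ m³/s².
r = 6052 + 274.1 = 6326.1 km = 6.3261×10⁶ m.
Kepler's third law: T = 2π√(r³/μ) = 2π√((6.326×10⁶)³ / 3.249×10¹⁴).
r³/μ = 7.792×10⁵ s², so T = 2π × 8.827×10² = 5.546×10³ s.
Converting: 5.546×10³ s ÷ 3600 = 1.541 hours.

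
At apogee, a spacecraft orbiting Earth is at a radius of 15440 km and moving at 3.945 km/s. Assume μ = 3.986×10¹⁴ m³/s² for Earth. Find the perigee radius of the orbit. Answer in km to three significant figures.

r_a = 1.544×10⁷ m.
Specific energy ε = v²/2 − μ/r = -1.803×10⁷ J/kg, so a = −μ/(2ε) = 1.105×10⁷ m.
The apsides satisfy r_p + r_a = 2a, so the perigee radius is 2a − r_a = 6.662×10⁶ m = 6662.0 km.

perigee radius ≈ 6660 km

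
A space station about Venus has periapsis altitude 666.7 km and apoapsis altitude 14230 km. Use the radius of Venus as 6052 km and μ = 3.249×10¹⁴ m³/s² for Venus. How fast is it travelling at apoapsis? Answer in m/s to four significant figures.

v ≈ 2824 m/s

r_p = 6052 + 666.7 = 6718.7 km = 6.7187×10⁶ m.
r_a = 6052 + 14230 = 20282 km = 2.0282×10⁷ m.
Semi-major axis a = (r_p + r_a)/2 = 13500 km = 1.350×10⁷ m.
Vis-viva: v² = μ(2/r − 1/a) = 3.249×10¹⁴ × (9.861×10⁻⁸ − 7.407×10⁻⁸) = 7.972×10⁶ m²/s².
v = 2824 m/s.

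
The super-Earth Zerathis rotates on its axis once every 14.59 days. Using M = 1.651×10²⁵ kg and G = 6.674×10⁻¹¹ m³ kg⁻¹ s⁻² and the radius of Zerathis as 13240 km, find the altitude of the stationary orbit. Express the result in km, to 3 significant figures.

μ = GM = 6.674×10⁻¹¹ × 1.651×10²⁵ = 1.102×10¹⁵ m³/s².
T = 14.59 days = 1.261×10⁶ s.
A synchronous orbit has period T, so by Kepler's third law a = (μT²/4π²)^(1/3).
μT²/4π² = 1.102×10¹⁵ × (1.261×10⁶)² / 39.48 = 4.435×10²⁵ m³.
a = 3.540×10⁸ m = 3.5397×10⁵ km.
Altitude h = a − R = 3.5397×10⁵ − 13240 = 3.4073×10⁵ km.

h_sync ≈ 3.41×10⁵ km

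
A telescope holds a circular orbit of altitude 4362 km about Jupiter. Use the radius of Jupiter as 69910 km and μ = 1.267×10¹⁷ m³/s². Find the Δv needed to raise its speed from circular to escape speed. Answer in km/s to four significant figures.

r = 69910 + 4362 = 74272 km = 7.4272×10⁷ m.
Circular speed v_c = √(μ/r) = 41300 m/s.
Escape speed v_esc = √(2μ/r) = √2 × v_c = 58410 m/s.
Δv = v_esc − v_c = 17110 m/s = 17.11 km/s.

Δv ≈ 17.11 km/s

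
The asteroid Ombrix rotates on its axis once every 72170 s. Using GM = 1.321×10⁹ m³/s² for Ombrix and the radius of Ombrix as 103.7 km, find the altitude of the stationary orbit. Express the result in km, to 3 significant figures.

h_sync ≈ 455 km

A synchronous orbit has period T, so by Kepler's third law a = (μT²/4π²)^(1/3).
μT²/4π² = 1.321×10⁹ × (7.217×10⁴)² / 39.48 = 1.743×10¹⁷ m³.
a = 5.586×10⁵ m = 558.58 km.
Altitude h = a − R = 558.58 − 103.7 = 454.88 km.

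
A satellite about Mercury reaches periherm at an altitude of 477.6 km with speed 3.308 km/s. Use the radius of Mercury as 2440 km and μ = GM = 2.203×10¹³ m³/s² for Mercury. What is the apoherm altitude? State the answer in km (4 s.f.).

apoherm altitude ≈ 5237 km

r_p = 2440 + 477.6 = 2917.6 km = 2.918×10⁶ m.
Specific energy ε = v²/2 − μ/r = -2.079×10⁶ J/kg, so a = −μ/(2ε) = 5.297×10⁶ m.
The apsides satisfy r_p + r_a = 2a, so the apoherm radius is 2a − r_p = 7.677×10⁶ m = 7677.3 km.
Apoherm altitude = 7677.3 − 2440 = 5237.3 km.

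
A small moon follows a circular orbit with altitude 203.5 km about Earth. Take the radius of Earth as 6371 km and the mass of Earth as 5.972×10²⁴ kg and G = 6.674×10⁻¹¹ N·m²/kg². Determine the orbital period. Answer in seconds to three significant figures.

μ = GM = 6.674×10⁻¹¹ × 5.972×10²⁴ = 3.986×10¹⁴ m³/s².
r = 6371 + 203.5 = 6574.5 km = 6.5745×10⁶ m.
Kepler's third law: T = 2π√(r³/μ) = 2π√((6.574×10⁶)³ / 3.986×10¹⁴).
r³/μ = 7.130×10⁵ s², so T = 2π × 8.444×10² = 5.305×10³ s.

T ≈ 5310 seconds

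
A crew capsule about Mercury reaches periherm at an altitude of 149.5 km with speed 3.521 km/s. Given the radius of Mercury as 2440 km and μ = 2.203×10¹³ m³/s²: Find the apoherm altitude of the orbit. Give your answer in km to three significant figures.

r_p = 2440 + 149.5 = 2589.5 km = 2.590×10⁶ m.
Specific energy ε = v²/2 − μ/r = -2.309×10⁶ J/kg, so a = −μ/(2ε) = 4.771×10⁶ m.
The apsides satisfy r_p + r_a = 2a, so the apoherm radius is 2a − r_p = 6.953×10⁶ m = 6952.6 km.
Apoherm altitude = 6952.6 − 2440 = 4512.6 km.

apoherm altitude ≈ 4510 km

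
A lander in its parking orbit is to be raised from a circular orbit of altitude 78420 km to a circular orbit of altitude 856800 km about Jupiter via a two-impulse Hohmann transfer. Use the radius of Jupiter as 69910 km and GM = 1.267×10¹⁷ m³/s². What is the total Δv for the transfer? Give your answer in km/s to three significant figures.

Δv_total ≈ 14.7 km/s

r₁ = 69910 + 78420 = 148330 km = 1.4833×10⁸ m.
r₂ = 69910 + 856800 = 926710 km = 9.2671×10⁸ m.
Transfer ellipse a_t = (r₁ + r₂)/2 = 5.375×10⁸ m.
At r₁: circular v_c1 = √(μ/r₁) = 29230 m/s; transfer-perijove v_p = √[μ(2/r₁ − 1/a_t)] = 38380 m/s.
Δv₁ = v_p − v_c1 = 9149 m/s.
At r₂: circular v_c2 = √(μ/r₂) = 11690 m/s; transfer-apojove v_a = √[μ(2/r₂ − 1/a_t)] = 6142 m/s.
Δv₂ = v_c2 − v_a = 5550 m/s.
Total Δv = Δv₁ + Δv₂ = 14700 m/s = 14.70 km/s.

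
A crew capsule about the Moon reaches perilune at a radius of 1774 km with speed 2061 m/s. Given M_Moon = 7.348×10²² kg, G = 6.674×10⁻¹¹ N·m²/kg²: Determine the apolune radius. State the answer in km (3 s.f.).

apolune radius ≈ 5880 km

μ = GM = 6.674×10⁻¹¹ × 7.348×10²² = 4.904×10¹² m³/s².
r_p = 1.774×10⁶ m.
Specific energy ε = v²/2 − μ/r = -6.405×10⁵ J/kg, so a = −μ/(2ε) = 3.828×10⁶ m.
The apsides satisfy r_p + r_a = 2a, so the apolune radius is 2a − r_p = 5.882×10⁶ m = 5882.1 km.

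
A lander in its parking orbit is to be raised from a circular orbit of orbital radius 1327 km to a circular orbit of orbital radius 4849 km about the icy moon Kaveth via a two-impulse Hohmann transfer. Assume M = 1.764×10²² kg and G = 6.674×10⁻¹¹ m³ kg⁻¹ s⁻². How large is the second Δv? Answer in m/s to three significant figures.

Δv ≈ 170 m/s

μ = GM = 6.674×10⁻¹¹ × 1.764×10²² = 1.177×10¹² m³/s².
r₁ = 1327 km = 1.327×10⁶ m.
r₂ = 4849 km = 4.849×10⁶ m.
Transfer ellipse a_t = (r₁ + r₂)/2 = 3.088×10⁶ m.
At r₁: circular v_c1 = √(μ/r₁) = 941.9 m/s; transfer-periapsis v_p = √[μ(2/r₁ − 1/a_t)] = 1180 m/s.
At r₂: circular v_c2 = √(μ/r₂) = 492.7 m/s; transfer-apoapsis v_a = √[μ(2/r₂ − 1/a_t)] = 323.0 m/s.
Δv₂ = v_c2 − v_a = 169.7 m/s.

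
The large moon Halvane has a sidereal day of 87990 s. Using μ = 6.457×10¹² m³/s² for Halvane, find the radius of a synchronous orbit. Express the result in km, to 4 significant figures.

r_sync ≈ 10820 km

A synchronous orbit has period T, so by Kepler's third law a = (μT²/4π²)^(1/3).
μT²/4π² = 6.457×10¹² × (8.799×10⁴)² / 39.48 = 1.266×10²¹ m³.
a = 1.082×10⁷ m = 10819 km.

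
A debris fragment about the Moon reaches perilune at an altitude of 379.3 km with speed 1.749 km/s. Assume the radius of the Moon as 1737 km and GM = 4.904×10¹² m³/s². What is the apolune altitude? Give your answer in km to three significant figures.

apolune altitude ≈ 2370 km

r_p = 1737 + 379.3 = 2116.3 km = 2.116×10⁶ m.
Specific energy ε = v²/2 − μ/r = -7.878×10⁵ J/kg, so a = −μ/(2ε) = 3.113×10⁶ m.
The apsides satisfy r_p + r_a = 2a, so the apolune radius is 2a − r_p = 4.109×10⁶ m = 4109.0 km.
Apolune altitude = 4109.0 − 1737 = 2372.0 km.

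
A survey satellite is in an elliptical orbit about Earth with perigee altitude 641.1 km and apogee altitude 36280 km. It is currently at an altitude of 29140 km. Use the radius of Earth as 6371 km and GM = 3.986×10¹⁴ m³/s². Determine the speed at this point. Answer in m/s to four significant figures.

r_p = 6371 + 641.1 = 7012.1 km = 7.0121×10⁶ m.
r_a = 6371 + 36280 = 42651 km = 4.2651×10⁷ m.
r = 6371 + 29140 = 35511 km = 3.551×10⁷ m.
Semi-major axis a = (r_p + r_a)/2 = 24832 km = 2.483×10⁷ m.
Vis-viva: v² = μ(2/r − 1/a) = 3.986×10¹⁴ × (5.632×10⁻⁸ − 4.027×10⁻⁸) = 6.397×10⁶ m²/s².
v = 2529 m/s.

v ≈ 2529 m/s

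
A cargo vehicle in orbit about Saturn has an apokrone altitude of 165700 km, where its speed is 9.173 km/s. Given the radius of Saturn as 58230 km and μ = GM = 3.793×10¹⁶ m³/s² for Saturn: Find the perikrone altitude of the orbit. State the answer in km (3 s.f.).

perikrone altitude ≈ 15800 km

r_a = 58230 + 165700 = 2.2393×10⁵ km = 2.239×10⁸ m.
Specific energy ε = v²/2 − μ/r = -1.273×10⁸ J/kg, so a = −μ/(2ε) = 1.490×10⁸ m.
The apsides satisfy r_p + r_a = 2a, so the perikrone radius is 2a − r_a = 7.400×10⁷ m = 74001 km.
Perikrone altitude = 74001 − 58230 = 15771 km.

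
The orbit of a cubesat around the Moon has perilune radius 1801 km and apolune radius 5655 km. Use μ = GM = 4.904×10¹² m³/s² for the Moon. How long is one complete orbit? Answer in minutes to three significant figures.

T ≈ 340 minutes

Semi-major axis a = (r_p + r_a)/2 = (1801.0 + 5655.0)/2 = 3728.0 km = 3.728×10⁶ m.
By Kepler's third law T = 2π√(a³/μ) = 2π × 3.250×10³ = 2.042×10⁴ s.
= 340.4 minutes.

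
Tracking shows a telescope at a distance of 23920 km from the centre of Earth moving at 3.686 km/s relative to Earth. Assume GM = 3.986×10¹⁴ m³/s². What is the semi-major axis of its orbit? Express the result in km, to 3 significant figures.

r = 2.392×10⁷ m.
Specific orbital energy ε = v²/2 − μ/r = (3686)²/2 − 3.986×10¹⁴/2.392×10⁷ = -9.871×10⁶ J/kg.
Since ε = −μ/(2a), a = −μ/(2ε) = 2.019×10⁷ m = 20191 km.

a ≈ 20200 km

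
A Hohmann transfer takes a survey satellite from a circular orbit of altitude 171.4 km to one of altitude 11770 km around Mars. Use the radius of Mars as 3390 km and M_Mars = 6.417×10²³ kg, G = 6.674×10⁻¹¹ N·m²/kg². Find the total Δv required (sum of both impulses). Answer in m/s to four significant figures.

Δv_total ≈ 1589 m/s

μ = GM = 6.674×10⁻¹¹ × 6.417×10²³ = 4.283×10¹³ m³/s².
r₁ = 3390 + 171.4 = 3561.4 km = 3.5614×10⁶ m.
r₂ = 3390 + 11770 = 15160 km = 1.5160×10⁷ m.
Transfer ellipse a_t = (r₁ + r₂)/2 = 9.361×10⁶ m.
At r₁: circular v_c1 = √(μ/r₁) = 3468 m/s; transfer-periapsis v_p = √[μ(2/r₁ − 1/a_t)] = 4413 m/s.
Δv₁ = v_p − v_c1 = 945.3 m/s.
At r₂: circular v_c2 = √(μ/r₂) = 1681 m/s; transfer-apoapsis v_a = √[μ(2/r₂ − 1/a_t)] = 1037 m/s.
Δv₂ = v_c2 − v_a = 644.0 m/s.
Total Δv = Δv₁ + Δv₂ = 1589 m/s.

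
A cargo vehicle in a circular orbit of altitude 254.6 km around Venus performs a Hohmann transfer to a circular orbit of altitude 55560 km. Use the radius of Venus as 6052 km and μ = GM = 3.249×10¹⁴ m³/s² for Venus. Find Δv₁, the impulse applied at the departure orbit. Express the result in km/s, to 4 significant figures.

Δv ≈ 2.490 km/s

r₁ = 6052 + 254.6 = 6306.6 km = 6.3066×10⁶ m.
r₂ = 6052 + 55560 = 61612 km = 6.1612×10⁷ m.
Transfer ellipse a_t = (r₁ + r₂)/2 = 3.396×10⁷ m.
At r₁: circular v_c1 = √(μ/r₁) = 7178 m/s; transfer-periapsis v_p = √[μ(2/r₁ − 1/a_t)] = 9668 m/s.
Δv₁ = v_p − v_c1 = 2490 m/s.
= 2.490 km/s.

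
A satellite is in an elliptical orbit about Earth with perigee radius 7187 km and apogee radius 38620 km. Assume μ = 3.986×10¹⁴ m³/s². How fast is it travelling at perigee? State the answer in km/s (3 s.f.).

Semi-major axis a = (r_p + r_a)/2 = 22904 km = 2.290×10⁷ m.
Vis-viva: v² = μ(2/r − 1/a) = 3.986×10¹⁴ × (2.783×10⁻⁷ − 4.366×10⁻⁸) = 9.352×10⁷ m²/s².
v = 9671 m/s = 9.671 km/s.

v ≈ 9.67 km/s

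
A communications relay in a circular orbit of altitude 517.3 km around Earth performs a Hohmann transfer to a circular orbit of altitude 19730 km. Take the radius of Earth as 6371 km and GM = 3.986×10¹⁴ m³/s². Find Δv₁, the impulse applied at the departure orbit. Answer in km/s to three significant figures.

r₁ = 6371 + 517.3 = 6888.3 km = 6.8883×10⁶ m.
r₂ = 6371 + 19730 = 26101 km = 2.6101×10⁷ m.
Transfer ellipse a_t = (r₁ + r₂)/2 = 1.649×10⁷ m.
At r₁: circular v_c1 = √(μ/r₁) = 7607 m/s; transfer-perigee v_p = √[μ(2/r₁ − 1/a_t)] = 9569 m/s.
Δv₁ = v_p − v_c1 = 1962 m/s.
= 1.962 km/s.

Δv ≈ 1.96 km/s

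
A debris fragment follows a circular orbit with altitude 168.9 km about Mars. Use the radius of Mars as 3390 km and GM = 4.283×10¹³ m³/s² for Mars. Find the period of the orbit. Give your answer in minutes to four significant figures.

r = 3390 + 168.9 = 3558.9 km = 3.5589×10⁶ m.
Kepler's third law: T = 2π√(r³/μ) = 2π√((3.559×10⁶)³ / 4.283×10¹³).
r³/μ = 1.052×10⁶ s², so T = 2π × 1.026×10³ = 6.446×10³ s.
Converting: 6.446×10³ s ÷ 60.00 = 107.4 minutes.

T ≈ 107.4 minutes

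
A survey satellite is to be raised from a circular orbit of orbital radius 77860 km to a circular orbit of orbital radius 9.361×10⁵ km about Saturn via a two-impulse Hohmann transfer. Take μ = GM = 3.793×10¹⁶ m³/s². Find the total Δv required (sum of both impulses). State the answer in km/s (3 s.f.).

r₁ = 77860 km = 7.786×10⁷ m.
r₂ = 9.361×10⁵ km = 9.361×10⁸ m.
Transfer ellipse a_t = (r₁ + r₂)/2 = 5.070×10⁸ m.
At r₁: circular v_c1 = √(μ/r₁) = 22070 m/s; transfer-perikrone v_p = √[μ(2/r₁ − 1/a_t)] = 29990 m/s.
Δv₁ = v_p − v_c1 = 7920 m/s.
At r₂: circular v_c2 = √(μ/r₂) = 6365 m/s; transfer-apokrone v_a = √[μ(2/r₂ − 1/a_t)] = 2495 m/s.
Δv₂ = v_c2 − v_a = 3871 m/s.
Total Δv = Δv₁ + Δv₂ = 11790 m/s = 11.79 km/s.

Δv_total ≈ 11.8 km/s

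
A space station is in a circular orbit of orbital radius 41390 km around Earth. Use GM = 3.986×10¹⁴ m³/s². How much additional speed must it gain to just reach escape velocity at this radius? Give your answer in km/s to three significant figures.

r = 41390 km = 4.139×10⁷ m.
Circular speed v_c = √(μ/r) = 3103 m/s.
Escape speed v_esc = √(2μ/r) = √2 × v_c = 4389 m/s.
Δv = v_esc − v_c = 1285 m/s = 1.285 km/s.

Δv ≈ 1.29 km/s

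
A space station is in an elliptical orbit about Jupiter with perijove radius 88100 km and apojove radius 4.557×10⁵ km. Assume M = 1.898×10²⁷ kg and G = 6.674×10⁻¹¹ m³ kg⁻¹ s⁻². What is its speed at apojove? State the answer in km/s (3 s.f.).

v ≈ 9.49 km/s

μ = GM = 6.674×10⁻¹¹ × 1.898×10²⁷ = 1.267×10¹⁷ m³/s².
Semi-major axis a = (r_p + r_a)/2 = 2.7190×10⁵ km = 2.719×10⁸ m.
Vis-viva: v² = μ(2/r − 1/a) = 1.267×10¹⁷ × (4.389×10⁻⁹ − 3.678×10⁻⁹) = 9.007×10⁷ m²/s².
v = 9490 m/s = 9.490 km/s.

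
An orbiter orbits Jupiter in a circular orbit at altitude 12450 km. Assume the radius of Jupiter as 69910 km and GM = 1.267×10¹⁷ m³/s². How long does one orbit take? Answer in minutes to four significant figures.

T ≈ 219.9 minutes

r = 69910 + 12450 = 82360 km = 8.2360×10⁷ m.
Kepler's third law: T = 2π√(r³/μ) = 2π√((8.236×10⁷)³ / 1.267×10¹⁷).
r³/μ = 4.409×10⁶ s², so T = 2π × 2.100×10³ = 1.319×10⁴ s.
Converting: 1.319×10⁴ s ÷ 60.00 = 219.9 minutes.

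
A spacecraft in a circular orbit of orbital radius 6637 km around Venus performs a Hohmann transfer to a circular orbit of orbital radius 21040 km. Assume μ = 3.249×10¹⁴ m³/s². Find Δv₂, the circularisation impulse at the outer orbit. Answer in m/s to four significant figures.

r₁ = 6637 km = 6.637×10⁶ m.
r₂ = 21040 km = 2.104×10⁷ m.
Transfer ellipse a_t = (r₁ + r₂)/2 = 1.384×10⁷ m.
At r₁: circular v_c1 = √(μ/r₁) = 6997 m/s; transfer-periapsis v_p = √[μ(2/r₁ − 1/a_t)] = 8627 m/s.
At r₂: circular v_c2 = √(μ/r₂) = 3930 m/s; transfer-apoapsis v_a = √[μ(2/r₂ − 1/a_t)] = 2721 m/s.
Δv₂ = v_c2 − v_a = 1208 m/s.

Δv ≈ 1208 m/s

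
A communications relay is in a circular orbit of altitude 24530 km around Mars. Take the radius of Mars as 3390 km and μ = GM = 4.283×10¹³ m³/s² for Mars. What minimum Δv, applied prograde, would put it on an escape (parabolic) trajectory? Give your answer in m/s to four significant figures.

Δv ≈ 513.0 m/s

r = 3390 + 24530 = 27920 km = 2.7920×10⁷ m.
Circular speed v_c = √(μ/r) = 1239 m/s.
Escape speed v_esc = √(2μ/r) = √2 × v_c = 1752 m/s.
Δv = v_esc − v_c = 513.0 m/s.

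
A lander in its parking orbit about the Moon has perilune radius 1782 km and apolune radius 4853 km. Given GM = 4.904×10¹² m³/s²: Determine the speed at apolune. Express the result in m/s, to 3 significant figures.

v ≈ 737 m/s

Semi-major axis a = (r_p + r_a)/2 = 3317.5 km = 3.318×10⁶ m.
Vis-viva: v² = μ(2/r − 1/a) = 4.904×10¹² × (4.121×10⁻⁷ − 3.014×10⁻⁷) = 5.428×10⁵ m²/s².
v = 736.7 m/s.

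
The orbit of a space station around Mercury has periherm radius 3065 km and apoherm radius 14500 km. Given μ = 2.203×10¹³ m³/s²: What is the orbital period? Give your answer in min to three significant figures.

T ≈ 581 min

Semi-major axis a = (r_p + r_a)/2 = (3065.0 + 14500)/2 = 8782.5 km = 8.782×10⁶ m.
By Kepler's third law T = 2π√(a³/μ) = 2π × 5.545×10³ = 3.484×10⁴ s.
= 580.7 min.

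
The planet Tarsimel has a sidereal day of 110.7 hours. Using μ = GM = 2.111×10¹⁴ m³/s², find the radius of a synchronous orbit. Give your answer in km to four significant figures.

r_sync ≈ 94700 km

T = 110.7 hours = 3.985×10⁵ s.
A synchronous orbit has period T, so by Kepler's third law a = (μT²/4π²)^(1/3).
μT²/4π² = 2.111×10¹⁴ × (3.985×10⁵)² / 39.48 = 8.492×10²³ m³.
a = 9.470×10⁷ m = 94698 km.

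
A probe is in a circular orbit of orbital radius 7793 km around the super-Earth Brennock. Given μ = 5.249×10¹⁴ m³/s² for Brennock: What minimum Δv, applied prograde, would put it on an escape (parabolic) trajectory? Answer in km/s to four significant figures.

Δv ≈ 3.399 km/s

r = 7793 km = 7.793×10⁶ m.
Circular speed v_c = √(μ/r) = 8207 m/s.
Escape speed v_esc = √(2μ/r) = √2 × v_c = 11610 m/s.
Δv = v_esc − v_c = 3399 m/s = 3.399 km/s.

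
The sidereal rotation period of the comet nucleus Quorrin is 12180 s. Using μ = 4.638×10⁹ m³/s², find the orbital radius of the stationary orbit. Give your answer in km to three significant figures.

r_sync ≈ 259 km

A synchronous orbit has period T, so by Kepler's third law a = (μT²/4π²)^(1/3).
μT²/4π² = 4.638×10⁹ × (1.218×10⁴)² / 39.48 = 1.743×10¹⁶ m³.
a = 2.593×10⁵ m = 259.27 km.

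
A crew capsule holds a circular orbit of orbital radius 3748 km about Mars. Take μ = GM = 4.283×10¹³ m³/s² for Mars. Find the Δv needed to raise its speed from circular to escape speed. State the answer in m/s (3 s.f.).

r = 3748 km = 3.748×10⁶ m.
Circular speed v_c = √(μ/r) = 3380 m/s.
Escape speed v_esc = √(2μ/r) = √2 × v_c = 4781 m/s.
Δv = v_esc − v_c = 1400 m/s.

Δv ≈ 1400 m/s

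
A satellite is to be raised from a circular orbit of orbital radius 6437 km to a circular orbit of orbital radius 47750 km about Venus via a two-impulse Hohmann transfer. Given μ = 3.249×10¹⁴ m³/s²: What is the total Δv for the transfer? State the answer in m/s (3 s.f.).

r₁ = 6437 km = 6.437×10⁶ m.
r₂ = 47750 km = 4.775×10⁷ m.
Transfer ellipse a_t = (r₁ + r₂)/2 = 2.709×10⁷ m.
At r₁: circular v_c1 = √(μ/r₁) = 7104 m/s; transfer-periapsis v_p = √[μ(2/r₁ − 1/a_t)] = 9432 m/s.
Δv₁ = v_p − v_c1 = 2327 m/s.
At r₂: circular v_c2 = √(μ/r₂) = 2608 m/s; transfer-apoapsis v_a = √[μ(2/r₂ − 1/a_t)] = 1271 m/s.
Δv₂ = v_c2 − v_a = 1337 m/s.
Total Δv = Δv₁ + Δv₂ = 3664 m/s.

Δv_total ≈ 3660 m/s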